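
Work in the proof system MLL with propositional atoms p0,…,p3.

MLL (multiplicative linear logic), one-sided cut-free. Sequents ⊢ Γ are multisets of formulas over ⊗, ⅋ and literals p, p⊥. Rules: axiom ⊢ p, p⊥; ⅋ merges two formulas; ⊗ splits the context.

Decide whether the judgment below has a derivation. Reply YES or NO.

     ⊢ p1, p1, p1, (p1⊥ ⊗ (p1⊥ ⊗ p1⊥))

Derivation trace:
[⊗]  ⊢ p1, p1, p1, (p1⊥ ⊗ (p1⊥ ⊗ p1⊥))
  [Ax]  ⊢ p1, p1⊥
  [⊗]  ⊢ p1, p1, (p1⊥ ⊗ p1⊥)
    [Ax]  ⊢ p1, p1⊥
    [Ax]  ⊢ p1, p1⊥

Result: YES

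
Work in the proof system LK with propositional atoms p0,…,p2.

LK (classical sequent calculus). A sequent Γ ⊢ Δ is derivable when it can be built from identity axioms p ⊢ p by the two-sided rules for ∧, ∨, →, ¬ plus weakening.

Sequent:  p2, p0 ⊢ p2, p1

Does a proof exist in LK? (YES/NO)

Derivation trace:
[WL] p2, p0 ⊢ p2, p1
  [WR] p2 ⊢ p2, p1
    [Ax] p2 ⊢ p2

Result: YES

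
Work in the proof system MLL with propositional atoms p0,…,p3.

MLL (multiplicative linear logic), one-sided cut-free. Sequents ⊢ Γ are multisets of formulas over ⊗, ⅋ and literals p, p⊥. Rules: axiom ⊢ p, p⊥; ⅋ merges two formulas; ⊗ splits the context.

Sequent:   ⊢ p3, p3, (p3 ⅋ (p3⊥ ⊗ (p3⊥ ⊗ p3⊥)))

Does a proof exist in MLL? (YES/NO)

Proof tree:
[⅋]  ⊢ p3, p3, (p3 ⅋ (p3⊥ ⊗ (p3⊥ ⊗ p3⊥)))
  [⊗]  ⊢ p3, p3, p3, (p3⊥ ⊗ (p3⊥ ⊗ p3⊥))
    [Ax]  ⊢ p3, p3⊥
    [⊗]  ⊢ p3, p3, (p3⊥ ⊗ p3⊥)
      [Ax]  ⊢ p3, p3⊥
      [Ax]  ⊢ p3, p3⊥

Result: YES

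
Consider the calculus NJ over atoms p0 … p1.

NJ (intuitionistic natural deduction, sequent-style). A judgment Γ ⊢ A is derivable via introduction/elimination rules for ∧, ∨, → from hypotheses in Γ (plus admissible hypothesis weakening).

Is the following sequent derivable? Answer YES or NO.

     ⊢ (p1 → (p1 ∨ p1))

Proof tree:
[→I]  ⊢ (p1 → (p1 ∨ p1))
  [∨I₁] p1 ⊢ (p1 ∨ p1)
    [Ax] p1 ⊢ p1

Result: YES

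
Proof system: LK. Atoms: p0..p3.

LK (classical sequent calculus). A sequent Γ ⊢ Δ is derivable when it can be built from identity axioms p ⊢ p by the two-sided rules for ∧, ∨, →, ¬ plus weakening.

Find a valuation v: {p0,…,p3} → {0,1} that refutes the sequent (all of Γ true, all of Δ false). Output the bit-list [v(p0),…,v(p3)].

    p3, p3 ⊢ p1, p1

Enumerate valuations to refute Γ ⊢ Δ:
  v=0000: Γ:[p3=F, p3=F] Δ:[p1=F, p1=F] refutes=False
  v=0001: Γ:[p3=T, p3=T] Δ:[p1=F, p1=F] refutes=True  ← countermodel

Result: [0, 0, 0, 1]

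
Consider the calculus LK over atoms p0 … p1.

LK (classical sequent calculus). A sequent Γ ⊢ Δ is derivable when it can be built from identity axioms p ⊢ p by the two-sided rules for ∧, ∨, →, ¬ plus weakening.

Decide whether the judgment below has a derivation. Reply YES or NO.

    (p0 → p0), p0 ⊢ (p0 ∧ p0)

Proof tree:
[∧R] (p0 → p0), p0 ⊢ (p0 ∧ p0)
  [Ax] p0 ⊢ p0
  [→L] p0, (p0 → p0) ⊢ p0
    [Ax] p0 ⊢ p0
    [Ax] p0 ⊢ p0

Result: YES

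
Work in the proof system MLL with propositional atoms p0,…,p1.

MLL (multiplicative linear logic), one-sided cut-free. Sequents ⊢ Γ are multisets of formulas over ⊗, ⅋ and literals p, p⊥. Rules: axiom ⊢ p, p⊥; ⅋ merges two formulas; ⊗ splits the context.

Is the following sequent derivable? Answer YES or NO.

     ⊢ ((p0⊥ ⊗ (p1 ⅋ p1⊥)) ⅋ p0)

Derivation trace:
[⅋]  ⊢ ((p0⊥ ⊗ (p1 ⅋ p1⊥)) ⅋ p0)
  [⊗]  ⊢ p0, (p0⊥ ⊗ (p1 ⅋ p1⊥))
    [Ax]  ⊢ p0, p0⊥
    [⅋]  ⊢ (p1 ⅋ p1⊥)
      [Ax]  ⊢ p1, p1⊥

Result: YES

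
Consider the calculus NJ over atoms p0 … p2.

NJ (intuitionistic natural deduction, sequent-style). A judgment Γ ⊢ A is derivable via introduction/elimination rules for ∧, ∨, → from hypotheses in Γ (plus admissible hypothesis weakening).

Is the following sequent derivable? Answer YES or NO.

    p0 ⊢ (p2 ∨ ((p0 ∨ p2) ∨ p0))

Proof tree:
[∨I₂] p0 ⊢ (p2 ∨ ((p0 ∨ p2) ∨ p0))
  [∨I₁] p0 ⊢ ((p0 ∨ p2) ∨ p0)
    [∨I₁] p0 ⊢ (p0 ∨ p2)
      [Ax] p0 ⊢ p0

Result: YES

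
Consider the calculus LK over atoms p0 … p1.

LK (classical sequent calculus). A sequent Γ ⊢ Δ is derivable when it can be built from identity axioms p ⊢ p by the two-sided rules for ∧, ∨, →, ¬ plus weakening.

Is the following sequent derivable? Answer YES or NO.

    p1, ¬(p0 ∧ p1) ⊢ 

Truth-table refutation:
  v=00: Γ:[p1=F, ¬(p0 ∧ p1)=T] Δ:[] refutes=False
  v=01: Γ:[p1=T, ¬(p0 ∧ p1)=T] Δ:[] refutes=True  ← countermodel

Result: NO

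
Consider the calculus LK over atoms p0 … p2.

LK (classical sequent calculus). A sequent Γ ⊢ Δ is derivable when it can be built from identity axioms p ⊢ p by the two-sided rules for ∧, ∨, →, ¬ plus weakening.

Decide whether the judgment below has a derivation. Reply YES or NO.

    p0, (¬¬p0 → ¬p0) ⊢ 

Proof tree:
[→L] p0, (¬¬p0 → ¬p0) ⊢ 
  [WL] p0, p0 ⊢ ¬¬p0
    [¬R] p0 ⊢ ¬¬p0
      [¬L] p0, ¬p0 ⊢ 
        [Ax] p0 ⊢ p0
  [¬L] p0, ¬p0 ⊢ 
    [Ax] p0 ⊢ p0

Result: YES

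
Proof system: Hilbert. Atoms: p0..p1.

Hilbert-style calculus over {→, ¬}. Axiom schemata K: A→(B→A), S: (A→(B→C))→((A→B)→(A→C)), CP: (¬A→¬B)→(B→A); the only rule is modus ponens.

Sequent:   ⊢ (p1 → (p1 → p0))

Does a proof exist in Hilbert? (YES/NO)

Search for a countermodel by truth-table:
  v=00: Γ:[] Δ:[(p1 → (p1 → p0))=T] refutes=False
  v=01: Γ:[] Δ:[(p1 → (p1 → p0))=F] refutes=True  ← countermodel

Result: NO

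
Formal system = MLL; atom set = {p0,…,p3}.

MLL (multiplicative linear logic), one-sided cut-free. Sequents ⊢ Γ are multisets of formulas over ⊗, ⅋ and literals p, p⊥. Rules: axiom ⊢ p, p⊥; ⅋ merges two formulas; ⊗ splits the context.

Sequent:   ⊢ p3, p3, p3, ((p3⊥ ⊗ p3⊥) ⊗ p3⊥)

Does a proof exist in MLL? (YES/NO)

Derivation trace:
[⊗]  ⊢ p3, p3, p3, ((p3⊥ ⊗ p3⊥) ⊗ p3⊥)
  [⊗]  ⊢ p3, p3, (p3⊥ ⊗ p3⊥)
    [Ax]  ⊢ p3, p3⊥
    [Ax]  ⊢ p3, p3⊥
  [Ax]  ⊢ p3, p3⊥

Result: YES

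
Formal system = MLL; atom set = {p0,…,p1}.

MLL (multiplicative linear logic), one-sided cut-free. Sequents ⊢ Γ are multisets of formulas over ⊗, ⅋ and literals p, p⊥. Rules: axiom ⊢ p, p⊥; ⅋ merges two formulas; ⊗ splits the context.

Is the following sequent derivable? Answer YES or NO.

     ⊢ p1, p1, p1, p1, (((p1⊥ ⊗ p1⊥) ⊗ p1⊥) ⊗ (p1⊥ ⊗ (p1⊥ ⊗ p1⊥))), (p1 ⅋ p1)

Proof tree:
[⅋]  ⊢ p1, p1, p1, p1, (((p1⊥ ⊗ p1⊥) ⊗ p1⊥) ⊗ (p1⊥ ⊗ (p1⊥ ⊗ p1⊥))), (p1 ⅋ p1)
  [⊗]  ⊢ p1, p1, p1, p1, p1, p1, (((p1⊥ ⊗ p1⊥) ⊗ p1⊥) ⊗ (p1⊥ ⊗ (p1⊥ ⊗ p1⊥)))
    [⊗]  ⊢ p1, p1, p1, ((p1⊥ ⊗ p1⊥) ⊗ p1⊥)
      [⊗]  ⊢ p1, p1, (p1⊥ ⊗ p1⊥)
        [Ax]  ⊢ p1, p1⊥
        [Ax]  ⊢ p1, p1⊥
      [Ax]  ⊢ p1, p1⊥
    [⊗]  ⊢ p1, p1, p1, (p1⊥ ⊗ (p1⊥ ⊗ p1⊥))
      [Ax]  ⊢ p1, p1⊥
      [⊗]  ⊢ p1, p1, (p1⊥ ⊗ p1⊥)
        [Ax]  ⊢ p1, p1⊥
        [Ax]  ⊢ p1, p1⊥

Result: YES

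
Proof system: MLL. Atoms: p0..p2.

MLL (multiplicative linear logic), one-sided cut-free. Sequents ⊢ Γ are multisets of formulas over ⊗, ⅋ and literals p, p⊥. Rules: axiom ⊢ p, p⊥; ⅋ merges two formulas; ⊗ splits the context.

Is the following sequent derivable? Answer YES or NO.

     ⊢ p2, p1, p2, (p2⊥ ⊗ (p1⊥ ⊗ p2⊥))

Derivation (root first):
[⊗]  ⊢ p2, p1, p2, (p2⊥ ⊗ (p1⊥ ⊗ p2⊥))
  [Ax]  ⊢ p2, p2⊥
  [⊗]  ⊢ p1, p2, (p1⊥ ⊗ p2⊥)
    [Ax]  ⊢ p1, p1⊥
    [Ax]  ⊢ p2, p2⊥

Result: YES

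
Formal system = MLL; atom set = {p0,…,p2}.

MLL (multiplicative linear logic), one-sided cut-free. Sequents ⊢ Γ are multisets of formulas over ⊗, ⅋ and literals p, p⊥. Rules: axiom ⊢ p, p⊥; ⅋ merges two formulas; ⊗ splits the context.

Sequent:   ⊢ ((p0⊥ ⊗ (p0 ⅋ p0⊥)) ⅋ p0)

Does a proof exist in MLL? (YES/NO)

Derivation trace:
[⅋]  ⊢ ((p0⊥ ⊗ (p0 ⅋ p0⊥)) ⅋ p0)
  [⊗]  ⊢ p0, (p0⊥ ⊗ (p0 ⅋ p0⊥))
    [Ax]  ⊢ p0, p0⊥
    [⅋]  ⊢ (p0 ⅋ p0⊥)
      [Ax]  ⊢ p0, p0⊥

Result: YES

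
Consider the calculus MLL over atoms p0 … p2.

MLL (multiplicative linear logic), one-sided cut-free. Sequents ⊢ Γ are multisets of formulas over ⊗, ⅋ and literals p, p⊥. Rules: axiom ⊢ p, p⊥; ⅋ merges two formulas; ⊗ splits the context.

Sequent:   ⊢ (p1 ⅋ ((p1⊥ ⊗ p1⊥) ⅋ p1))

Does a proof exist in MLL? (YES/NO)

Derivation trace:
[⅋]  ⊢ (p1 ⅋ ((p1⊥ ⊗ p1⊥) ⅋ p1))
  [⅋]  ⊢ p1, ((p1⊥ ⊗ p1⊥) ⅋ p1)
    [⊗]  ⊢ p1, p1, (p1⊥ ⊗ p1⊥)
      [Ax]  ⊢ p1, p1⊥
      [Ax]  ⊢ p1, p1⊥

Result: YES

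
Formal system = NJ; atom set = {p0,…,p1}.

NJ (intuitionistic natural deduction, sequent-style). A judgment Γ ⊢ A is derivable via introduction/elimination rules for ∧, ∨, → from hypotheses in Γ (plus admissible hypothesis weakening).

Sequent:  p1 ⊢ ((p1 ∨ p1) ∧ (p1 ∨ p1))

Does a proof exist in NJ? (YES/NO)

Derivation (root first):
[∧I] p1 ⊢ ((p1 ∨ p1) ∧ (p1 ∨ p1))
  [∨I₂] p1 ⊢ (p1 ∨ p1)
    [Ax] p1 ⊢ p1
  [∨I₂] p1 ⊢ (p1 ∨ p1)
    [Ax] p1 ⊢ p1

Result: YES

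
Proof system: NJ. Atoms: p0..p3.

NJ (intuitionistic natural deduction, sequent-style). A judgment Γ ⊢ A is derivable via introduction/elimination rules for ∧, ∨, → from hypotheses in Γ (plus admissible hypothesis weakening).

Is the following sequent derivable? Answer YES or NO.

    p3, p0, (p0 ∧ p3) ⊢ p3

Proof tree:
[Wk] p3, p0, (p0 ∧ p3) ⊢ p3
  [Wk] p3, p0 ⊢ p3
    [Ax] p3 ⊢ p3

Result: YES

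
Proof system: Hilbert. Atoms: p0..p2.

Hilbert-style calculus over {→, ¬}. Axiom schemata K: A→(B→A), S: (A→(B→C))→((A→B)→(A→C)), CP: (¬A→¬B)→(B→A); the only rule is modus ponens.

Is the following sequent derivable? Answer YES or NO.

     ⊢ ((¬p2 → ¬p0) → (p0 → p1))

Enumerate valuations to refute Γ ⊢ Δ:
  v=000: Γ:[] Δ:[((¬p2 → ¬p0) → (p0 → p1))=T] refutes=False
  v=001: Γ:[] Δ:[((¬p2 → ¬p0) → (p0 → p1))=T] refutes=False
  v=010: Γ:[] Δ:[((¬p2 → ¬p0) → (p0 → p1))=T] refutes=False
  v=011: Γ:[] Δ:[((¬p2 → ¬p0) → (p0 → p1))=T] refutes=False
  v=100: Γ:[] Δ:[((¬p2 → ¬p0) → (p0 → p1))=T] refutes=False
  v=101: Γ:[] Δ:[((¬p2 → ¬p0) → (p0 → p1))=F] refutes=True  ← countermodel

Result: NO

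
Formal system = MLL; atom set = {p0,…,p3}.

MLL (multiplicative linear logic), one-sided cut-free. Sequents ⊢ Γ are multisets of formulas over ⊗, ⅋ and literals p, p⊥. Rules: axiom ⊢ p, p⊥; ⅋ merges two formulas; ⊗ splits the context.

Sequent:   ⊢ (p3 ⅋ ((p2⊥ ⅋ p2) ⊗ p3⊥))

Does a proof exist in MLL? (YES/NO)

Derivation (root first):
[⅋]  ⊢ (p3 ⅋ ((p2⊥ ⅋ p2) ⊗ p3⊥))
  [⊗]  ⊢ p3, ((p2⊥ ⅋ p2) ⊗ p3⊥)
    [⅋]  ⊢ (p2⊥ ⅋ p2)
      [Ax]  ⊢ p2, p2⊥
    [Ax]  ⊢ p3, p3⊥

Result: YES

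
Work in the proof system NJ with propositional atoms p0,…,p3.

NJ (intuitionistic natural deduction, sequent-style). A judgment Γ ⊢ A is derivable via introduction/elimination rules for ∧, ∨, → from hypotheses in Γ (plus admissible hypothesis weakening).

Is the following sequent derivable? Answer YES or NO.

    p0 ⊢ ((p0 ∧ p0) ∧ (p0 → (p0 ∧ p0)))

Proof tree:
[∧I] p0 ⊢ ((p0 ∧ p0) ∧ (p0 → (p0 ∧ p0)))
  [∧I] p0 ⊢ (p0 ∧ p0)
    [Ax] p0 ⊢ p0
    [Ax] p0 ⊢ p0
  [→I]  ⊢ (p0 → (p0 ∧ p0))
    [∧I] p0 ⊢ (p0 ∧ p0)
      [Ax] p0 ⊢ p0
      [Ax] p0 ⊢ p0

Result: YES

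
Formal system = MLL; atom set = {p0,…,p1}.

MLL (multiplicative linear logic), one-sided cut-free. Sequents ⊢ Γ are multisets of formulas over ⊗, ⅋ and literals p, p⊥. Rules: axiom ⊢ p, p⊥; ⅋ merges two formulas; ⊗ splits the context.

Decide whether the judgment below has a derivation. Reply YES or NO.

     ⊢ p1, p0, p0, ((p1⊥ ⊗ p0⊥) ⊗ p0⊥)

Proof tree:
[⊗]  ⊢ p1, p0, p0, ((p1⊥ ⊗ p0⊥) ⊗ p0⊥)
  [⊗]  ⊢ p1, p0, (p1⊥ ⊗ p0⊥)
    [Ax]  ⊢ p1, p1⊥
    [Ax]  ⊢ p0, p0⊥
  [Ax]  ⊢ p0, p0⊥

Result: YES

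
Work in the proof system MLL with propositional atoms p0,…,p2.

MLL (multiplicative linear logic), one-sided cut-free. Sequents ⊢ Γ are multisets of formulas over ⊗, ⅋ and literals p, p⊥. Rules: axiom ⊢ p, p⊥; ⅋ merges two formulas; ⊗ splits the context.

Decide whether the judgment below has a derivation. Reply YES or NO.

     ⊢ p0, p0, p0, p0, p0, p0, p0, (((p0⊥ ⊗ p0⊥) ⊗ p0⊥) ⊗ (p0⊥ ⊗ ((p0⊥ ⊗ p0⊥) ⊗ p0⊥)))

Proof tree:
[⊗]  ⊢ p0, p0, p0, p0, p0, p0, p0, (((p0⊥ ⊗ p0⊥) ⊗ p0⊥) ⊗ (p0⊥ ⊗ ((p0⊥ ⊗ p0⊥) ⊗ p0⊥)))
  [⊗]  ⊢ p0, p0, p0, ((p0⊥ ⊗ p0⊥) ⊗ p0⊥)
    [⊗]  ⊢ p0, p0, (p0⊥ ⊗ p0⊥)
      [Ax]  ⊢ p0, p0⊥
      [Ax]  ⊢ p0, p0⊥
    [Ax]  ⊢ p0, p0⊥
  [⊗]  ⊢ p0, p0, p0, p0, (p0⊥ ⊗ ((p0⊥ ⊗ p0⊥) ⊗ p0⊥))
    [Ax]  ⊢ p0, p0⊥
    [⊗]  ⊢ p0, p0, p0, ((p0⊥ ⊗ p0⊥) ⊗ p0⊥)
      [⊗]  ⊢ p0, p0, (p0⊥ ⊗ p0⊥)
        [Ax]  ⊢ p0, p0⊥
        [Ax]  ⊢ p0, p0⊥
      [Ax]  ⊢ p0, p0⊥

Result: YES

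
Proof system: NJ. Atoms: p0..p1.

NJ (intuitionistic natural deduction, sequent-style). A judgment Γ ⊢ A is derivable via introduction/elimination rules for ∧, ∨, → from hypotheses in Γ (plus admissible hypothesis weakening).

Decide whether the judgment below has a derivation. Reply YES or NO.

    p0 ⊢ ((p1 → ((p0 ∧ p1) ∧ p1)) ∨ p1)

Proof tree:
[∨I₁] p0 ⊢ ((p1 → ((p0 ∧ p1) ∧ p1)) ∨ p1)
  [→I] p0 ⊢ (p1 → ((p0 ∧ p1) ∧ p1))
    [∧I] p1, p0 ⊢ ((p0 ∧ p1) ∧ p1)
      [∧I] p1, p0 ⊢ (p0 ∧ p1)
        [Ax] p0 ⊢ p0
        [Ax] p1 ⊢ p1
      [Ax] p1 ⊢ p1

Result: YES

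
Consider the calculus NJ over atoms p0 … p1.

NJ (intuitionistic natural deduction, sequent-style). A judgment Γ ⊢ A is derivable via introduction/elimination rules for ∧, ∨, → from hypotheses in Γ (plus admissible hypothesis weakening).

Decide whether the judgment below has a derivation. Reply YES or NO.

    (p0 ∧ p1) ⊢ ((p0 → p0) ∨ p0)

Derivation (root first):
[∨I₁] (p0 ∧ p1) ⊢ ((p0 → p0) ∨ p0)
  [Wk] (p0 ∧ p1) ⊢ (p0 → p0)
    [→I]  ⊢ (p0 → p0)
      [Ax] p0 ⊢ p0

Result: YES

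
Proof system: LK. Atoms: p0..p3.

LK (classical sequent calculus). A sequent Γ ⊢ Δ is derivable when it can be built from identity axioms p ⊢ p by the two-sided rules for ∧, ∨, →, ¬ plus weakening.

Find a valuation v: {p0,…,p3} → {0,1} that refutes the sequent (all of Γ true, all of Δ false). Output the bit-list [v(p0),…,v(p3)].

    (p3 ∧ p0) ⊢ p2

Enumerate valuations to refute Γ ⊢ Δ:
  v=0000: Γ:[(p3 ∧ p0)=F] Δ:[p2=F] refutes=False
  v=0001: Γ:[(p3 ∧ p0)=F] Δ:[p2=F] refutes=False
  v=0010: Γ:[(p3 ∧ p0)=F] Δ:[p2=T] refutes=False
  v=0011: Γ:[(p3 ∧ p0)=F] Δ:[p2=T] refutes=False
  v=0100: Γ:[(p3 ∧ p0)=F] Δ:[p2=F] refutes=False
  v=0101: Γ:[(p3 ∧ p0)=F] Δ:[p2=F] refutes=False
  v=0110: Γ:[(p3 ∧ p0)=F] Δ:[p2=T] refutes=False
  v=0111: Γ:[(p3 ∧ p0)=F] Δ:[p2=T] refutes=False
  v=1000: Γ:[(p3 ∧ p0)=F] Δ:[p2=F] refutes=False
  v=1001: Γ:[(p3 ∧ p0)=T] Δ:[p2=F] refutes=True  ← countermodel

Result: [1, 0, 0, 1]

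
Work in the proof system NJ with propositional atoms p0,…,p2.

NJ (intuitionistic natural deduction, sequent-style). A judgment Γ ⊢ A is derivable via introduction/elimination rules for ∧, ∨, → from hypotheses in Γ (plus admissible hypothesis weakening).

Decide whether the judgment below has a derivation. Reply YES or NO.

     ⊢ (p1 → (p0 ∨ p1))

Derivation trace:
[→I]  ⊢ (p1 → (p0 ∨ p1))
  [∨I₂] p1 ⊢ (p0 ∨ p1)
    [Ax] p1 ⊢ p1

Result: YES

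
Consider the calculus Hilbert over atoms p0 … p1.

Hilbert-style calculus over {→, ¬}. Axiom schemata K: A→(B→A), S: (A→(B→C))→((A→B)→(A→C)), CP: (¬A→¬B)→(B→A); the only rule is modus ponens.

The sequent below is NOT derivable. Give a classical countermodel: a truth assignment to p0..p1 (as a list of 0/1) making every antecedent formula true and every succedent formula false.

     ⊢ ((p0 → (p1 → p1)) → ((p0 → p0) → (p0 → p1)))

Search for a countermodel by truth-table:
  v=00: Γ:[] Δ:[((p0 → (p1 → p1)) → ((p0 → p0) → (p0 → p1)))=T] refutes=False
  v=01: Γ:[] Δ:[((p0 → (p1 → p1)) → ((p0 → p0) → (p0 → p1)))=T] refutes=False
  v=10: Γ:[] Δ:[((p0 → (p1 → p1)) → ((p0 → p0) → (p0 → p1)))=F] refutes=True  ← countermodel

Result: [1, 0]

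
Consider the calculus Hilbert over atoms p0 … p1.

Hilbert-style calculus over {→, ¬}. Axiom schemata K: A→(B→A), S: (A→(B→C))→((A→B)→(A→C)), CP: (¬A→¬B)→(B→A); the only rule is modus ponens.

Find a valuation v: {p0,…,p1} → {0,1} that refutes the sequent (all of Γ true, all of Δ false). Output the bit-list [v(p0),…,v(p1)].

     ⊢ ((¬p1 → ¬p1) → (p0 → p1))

Enumerate valuations to refute Γ ⊢ Δ:
  v=00: Γ:[] Δ:[((¬p1 → ¬p1) → (p0 → p1))=T] refutes=False
  v=01: Γ:[] Δ:[((¬p1 → ¬p1) → (p0 → p1))=T] refutes=False
  v=10: Γ:[] Δ:[((¬p1 → ¬p1) → (p0 → p1))=F] refutes=True  ← countermodel

Result: [1, 0]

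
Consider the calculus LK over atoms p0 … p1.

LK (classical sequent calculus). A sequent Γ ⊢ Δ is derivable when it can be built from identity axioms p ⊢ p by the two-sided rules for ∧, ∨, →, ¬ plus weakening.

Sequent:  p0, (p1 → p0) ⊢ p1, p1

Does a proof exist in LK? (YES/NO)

Truth-table refutation:
  v=00: Γ:[p0=F, (p1 → p0)=T] Δ:[p1=F, p1=F] refutes=False
  v=01: Γ:[p0=F, (p1 → p0)=F] Δ:[p1=T, p1=T] refutes=False
  v=10: Γ:[p0=T, (p1 → p0)=T] Δ:[p1=F, p1=F] refutes=True  ← countermodel

Result: NO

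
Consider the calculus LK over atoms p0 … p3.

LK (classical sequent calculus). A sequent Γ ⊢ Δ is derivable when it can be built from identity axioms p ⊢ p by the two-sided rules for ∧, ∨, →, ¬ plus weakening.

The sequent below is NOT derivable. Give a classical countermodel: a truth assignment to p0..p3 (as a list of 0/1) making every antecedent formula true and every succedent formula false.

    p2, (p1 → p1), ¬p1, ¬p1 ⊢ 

Enumerate valuations to refute Γ ⊢ Δ:
  v=0000: Γ:[p2=F, (p1 → p1)=T, ¬p1=T, ¬p1=T] Δ:[] refutes=False
  v=0001: Γ:[p2=F, (p1 → p1)=T, ¬p1=T, ¬p1=T] Δ:[] refutes=False
  v=0010: Γ:[p2=T, (p1 → p1)=T, ¬p1=T, ¬p1=T] Δ:[] refutes=True  ← countermodel

Result: [0, 0, 1, 0]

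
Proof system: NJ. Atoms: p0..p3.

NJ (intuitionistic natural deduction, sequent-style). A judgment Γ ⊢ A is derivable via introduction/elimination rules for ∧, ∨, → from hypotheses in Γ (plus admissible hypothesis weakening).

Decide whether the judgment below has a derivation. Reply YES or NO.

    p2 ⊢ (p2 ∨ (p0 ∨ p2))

Derivation trace:
[∨I₂] p2 ⊢ (p2 ∨ (p0 ∨ p2))
  [∨I₂] p2 ⊢ (p0 ∨ p2)
    [Ax] p2 ⊢ p2

Result: YES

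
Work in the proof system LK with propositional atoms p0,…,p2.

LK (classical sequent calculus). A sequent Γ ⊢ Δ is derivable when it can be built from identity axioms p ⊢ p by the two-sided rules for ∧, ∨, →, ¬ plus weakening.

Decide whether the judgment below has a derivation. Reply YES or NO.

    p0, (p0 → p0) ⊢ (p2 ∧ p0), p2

Truth-table refutation:
  v=000: Γ:[p0=F, (p0 → p0)=T] Δ:[(p2 ∧ p0)=F, p2=F] refutes=False
  v=001: Γ:[p0=F, (p0 → p0)=T] Δ:[(p2 ∧ p0)=F, p2=T] refutes=False
  v=010: Γ:[p0=F, (p0 → p0)=T] Δ:[(p2 ∧ p0)=F, p2=F] refutes=False
  v=011: Γ:[p0=F, (p0 → p0)=T] Δ:[(p2 ∧ p0)=F, p2=T] refutes=False
  v=100: Γ:[p0=T, (p0 → p0)=T] Δ:[(p2 ∧ p0)=F, p2=F] refutes=True  ← countermodel

Result: NO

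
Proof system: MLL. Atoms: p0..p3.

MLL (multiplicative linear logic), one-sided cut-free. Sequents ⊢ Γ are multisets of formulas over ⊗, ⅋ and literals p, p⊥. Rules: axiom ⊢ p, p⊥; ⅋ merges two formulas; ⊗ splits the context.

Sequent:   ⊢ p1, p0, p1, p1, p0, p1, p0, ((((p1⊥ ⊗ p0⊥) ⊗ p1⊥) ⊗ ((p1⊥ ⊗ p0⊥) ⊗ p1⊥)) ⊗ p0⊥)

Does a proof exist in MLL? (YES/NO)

Derivation trace:
[⊗]  ⊢ p1, p0, p1, p1, p0, p1, p0, ((((p1⊥ ⊗ p0⊥) ⊗ p1⊥) ⊗ ((p1⊥ ⊗ p0⊥) ⊗ p1⊥)) ⊗ p0⊥)
  [⊗]  ⊢ p1, p0, p1, p1, p0, p1, (((p1⊥ ⊗ p0⊥) ⊗ p1⊥) ⊗ ((p1⊥ ⊗ p0⊥) ⊗ p1⊥))
    [⊗]  ⊢ p1, p0, p1, ((p1⊥ ⊗ p0⊥) ⊗ p1⊥)
      [⊗]  ⊢ p1, p0, (p1⊥ ⊗ p0⊥)
        [Ax]  ⊢ p1, p1⊥
        [Ax]  ⊢ p0, p0⊥
      [Ax]  ⊢ p1, p1⊥
    [⊗]  ⊢ p1, p0, p1, ((p1⊥ ⊗ p0⊥) ⊗ p1⊥)
      [⊗]  ⊢ p1, p0, (p1⊥ ⊗ p0⊥)
        [Ax]  ⊢ p1, p1⊥
        [Ax]  ⊢ p0, p0⊥
      [Ax]  ⊢ p1, p1⊥
  [Ax]  ⊢ p0, p0⊥

Result: YES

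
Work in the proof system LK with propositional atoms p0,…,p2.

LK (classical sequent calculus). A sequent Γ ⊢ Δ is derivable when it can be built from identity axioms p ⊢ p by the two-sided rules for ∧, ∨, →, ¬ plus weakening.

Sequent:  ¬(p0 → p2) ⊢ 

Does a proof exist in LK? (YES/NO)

Truth-table refutation:
  v=000: Γ:[¬(p0 → p2)=F] Δ:[] refutes=False
  v=001: Γ:[¬(p0 → p2)=F] Δ:[] refutes=False
  v=010: Γ:[¬(p0 → p2)=F] Δ:[] refutes=False
  v=011: Γ:[¬(p0 → p2)=F] Δ:[] refutes=False
  v=100: Γ:[¬(p0 → p2)=T] Δ:[] refutes=True  ← countermodel

Result: NO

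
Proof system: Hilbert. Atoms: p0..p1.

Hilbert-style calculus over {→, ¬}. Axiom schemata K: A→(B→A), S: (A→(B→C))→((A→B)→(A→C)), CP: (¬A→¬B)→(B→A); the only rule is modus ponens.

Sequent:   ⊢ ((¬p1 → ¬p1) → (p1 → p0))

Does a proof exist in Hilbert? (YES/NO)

Search for a countermodel by truth-table:
  v=00: Γ:[] Δ:[((¬p1 → ¬p1) → (p1 → p0))=T] refutes=False
  v=01: Γ:[] Δ:[((¬p1 → ¬p1) → (p1 → p0))=F] refutes=True  ← countermodel

Result: NO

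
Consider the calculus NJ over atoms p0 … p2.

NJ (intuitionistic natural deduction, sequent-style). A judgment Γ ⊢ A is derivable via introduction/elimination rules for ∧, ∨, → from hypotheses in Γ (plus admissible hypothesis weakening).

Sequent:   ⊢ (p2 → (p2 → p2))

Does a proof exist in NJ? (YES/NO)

Proof tree:
[→I]  ⊢ (p2 → (p2 → p2))
  [Wk] p2 ⊢ (p2 → p2)
    [→I]  ⊢ (p2 → p2)
      [Ax] p2 ⊢ p2

Result: YES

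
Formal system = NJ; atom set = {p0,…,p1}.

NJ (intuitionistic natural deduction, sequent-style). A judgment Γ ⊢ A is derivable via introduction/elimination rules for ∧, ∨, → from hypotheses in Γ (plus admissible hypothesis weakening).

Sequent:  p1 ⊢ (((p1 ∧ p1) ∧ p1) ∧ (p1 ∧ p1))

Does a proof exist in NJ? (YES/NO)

Derivation (root first):
[∧I] p1 ⊢ (((p1 ∧ p1) ∧ p1) ∧ (p1 ∧ p1))
  [∧I] p1 ⊢ ((p1 ∧ p1) ∧ p1)
    [∧I] p1 ⊢ (p1 ∧ p1)
      [Ax] p1 ⊢ p1
      [Ax] p1 ⊢ p1
    [Ax] p1 ⊢ p1
  [∧I] p1 ⊢ (p1 ∧ p1)
    [Ax] p1 ⊢ p1
    [Ax] p1 ⊢ p1

Result: YES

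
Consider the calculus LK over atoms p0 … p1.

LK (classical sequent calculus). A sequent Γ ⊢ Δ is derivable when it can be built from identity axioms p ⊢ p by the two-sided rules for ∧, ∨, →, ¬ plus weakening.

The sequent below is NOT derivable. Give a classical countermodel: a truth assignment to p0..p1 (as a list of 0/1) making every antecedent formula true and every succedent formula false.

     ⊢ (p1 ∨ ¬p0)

Search for a countermodel by truth-table:
  v=00: Γ:[] Δ:[(p1 ∨ ¬p0)=T] refutes=False
  v=01: Γ:[] Δ:[(p1 ∨ ¬p0)=T] refutes=False
  v=10: Γ:[] Δ:[(p1 ∨ ¬p0)=F] refutes=True  ← countermodel

Result: [1, 0]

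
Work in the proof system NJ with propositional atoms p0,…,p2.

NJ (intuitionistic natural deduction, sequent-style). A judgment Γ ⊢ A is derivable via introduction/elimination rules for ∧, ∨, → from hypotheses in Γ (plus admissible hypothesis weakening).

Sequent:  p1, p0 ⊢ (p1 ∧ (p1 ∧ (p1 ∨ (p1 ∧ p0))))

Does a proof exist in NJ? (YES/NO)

Derivation (root first):
[∧I] p1, p0 ⊢ (p1 ∧ (p1 ∧ (p1 ∨ (p1 ∧ p0))))
  [Ax] p1 ⊢ p1
  [∧I] p1, p0 ⊢ (p1 ∧ (p1 ∨ (p1 ∧ p0)))
    [Ax] p1 ⊢ p1
    [∨I₂] p1, p0 ⊢ (p1 ∨ (p1 ∧ p0))
      [∧I] p1, p0 ⊢ (p1 ∧ p0)
        [Ax] p1 ⊢ p1
        [Ax] p0 ⊢ p0

Result: YES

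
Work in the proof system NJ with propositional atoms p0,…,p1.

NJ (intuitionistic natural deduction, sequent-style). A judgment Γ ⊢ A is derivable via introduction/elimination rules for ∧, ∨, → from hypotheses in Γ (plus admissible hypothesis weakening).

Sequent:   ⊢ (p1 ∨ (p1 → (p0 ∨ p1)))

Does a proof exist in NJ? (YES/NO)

Proof tree:
[∨I₂]  ⊢ (p1 ∨ (p1 → (p0 ∨ p1)))
  [→I]  ⊢ (p1 → (p0 ∨ p1))
    [∨I₂] p1 ⊢ (p0 ∨ p1)
      [Ax] p1 ⊢ p1

Result: YES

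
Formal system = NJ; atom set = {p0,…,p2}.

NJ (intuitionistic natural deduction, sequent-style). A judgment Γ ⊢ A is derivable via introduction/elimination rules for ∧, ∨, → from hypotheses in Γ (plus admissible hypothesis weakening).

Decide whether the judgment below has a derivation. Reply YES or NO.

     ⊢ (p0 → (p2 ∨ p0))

Derivation (root first):
[→I]  ⊢ (p0 → (p2 ∨ p0))
  [∨I₂] p0 ⊢ (p2 ∨ p0)
    [Ax] p0 ⊢ p0

Result: YES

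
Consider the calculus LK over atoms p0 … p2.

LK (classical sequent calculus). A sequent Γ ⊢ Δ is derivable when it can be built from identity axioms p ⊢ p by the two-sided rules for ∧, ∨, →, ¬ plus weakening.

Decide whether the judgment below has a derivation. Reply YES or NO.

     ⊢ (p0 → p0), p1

Derivation trace:
[WR]  ⊢ (p0 → p0), p1
  [→R]  ⊢ (p0 → p0)
    [Ax] p0 ⊢ p0

Result: YES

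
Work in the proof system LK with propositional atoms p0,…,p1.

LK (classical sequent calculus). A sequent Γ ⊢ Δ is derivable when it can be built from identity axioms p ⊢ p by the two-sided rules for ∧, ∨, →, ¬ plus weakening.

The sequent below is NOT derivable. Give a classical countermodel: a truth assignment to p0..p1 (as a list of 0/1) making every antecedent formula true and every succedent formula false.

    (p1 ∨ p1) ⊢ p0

Search for a countermodel by truth-table:
  v=00: Γ:[(p1 ∨ p1)=F] Δ:[p0=F] refutes=False
  v=01: Γ:[(p1 ∨ p1)=T] Δ:[p0=F] refutes=True  ← countermodel

Result: [0, 1]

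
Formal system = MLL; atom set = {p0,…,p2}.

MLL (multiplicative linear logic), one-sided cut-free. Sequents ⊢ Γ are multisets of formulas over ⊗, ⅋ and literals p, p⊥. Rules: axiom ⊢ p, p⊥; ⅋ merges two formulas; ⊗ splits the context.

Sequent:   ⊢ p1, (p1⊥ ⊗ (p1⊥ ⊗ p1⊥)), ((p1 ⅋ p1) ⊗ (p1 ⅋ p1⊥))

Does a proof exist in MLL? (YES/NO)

Proof tree:
[⊗]  ⊢ p1, (p1⊥ ⊗ (p1⊥ ⊗ p1⊥)), ((p1 ⅋ p1) ⊗ (p1 ⅋ p1⊥))
  [⅋]  ⊢ p1, (p1⊥ ⊗ (p1⊥ ⊗ p1⊥)), (p1 ⅋ p1)
    [⊗]  ⊢ p1, p1, p1, (p1⊥ ⊗ (p1⊥ ⊗ p1⊥))
      [Ax]  ⊢ p1, p1⊥
      [⊗]  ⊢ p1, p1, (p1⊥ ⊗ p1⊥)
        [Ax]  ⊢ p1, p1⊥
        [Ax]  ⊢ p1, p1⊥
  [⅋]  ⊢ (p1 ⅋ p1⊥)
    [Ax]  ⊢ p1, p1⊥

Result: YES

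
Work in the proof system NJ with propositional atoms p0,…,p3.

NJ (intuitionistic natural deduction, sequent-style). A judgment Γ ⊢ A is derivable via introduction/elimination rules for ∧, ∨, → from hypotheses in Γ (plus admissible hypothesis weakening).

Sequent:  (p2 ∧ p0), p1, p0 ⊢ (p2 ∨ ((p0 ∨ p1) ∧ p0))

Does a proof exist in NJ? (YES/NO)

Proof tree:
[∨I₂] (p2 ∧ p0), p1, p0 ⊢ (p2 ∨ ((p0 ∨ p1) ∧ p0))
  [∧I] (p2 ∧ p0), p1, p0 ⊢ ((p0 ∨ p1) ∧ p0)
    [Wk] p1, (p2 ∧ p0) ⊢ (p0 ∨ p1)
      [∨I₂] p1 ⊢ (p0 ∨ p1)
        [Ax] p1 ⊢ p1
    [Wk] p0, (p2 ∧ p0) ⊢ p0
      [Ax] p0 ⊢ p0

Result: YES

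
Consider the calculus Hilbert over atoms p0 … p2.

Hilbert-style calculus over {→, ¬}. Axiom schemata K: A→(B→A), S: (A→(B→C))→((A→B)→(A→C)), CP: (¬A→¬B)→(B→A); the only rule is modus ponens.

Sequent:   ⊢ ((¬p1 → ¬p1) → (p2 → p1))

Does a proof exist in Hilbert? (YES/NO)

Truth-table refutation:
  v=000: Γ:[] Δ:[((¬p1 → ¬p1) → (p2 → p1))=T] refutes=False
  v=001: Γ:[] Δ:[((¬p1 → ¬p1) → (p2 → p1))=F] refutes=True  ← countermodel

Result: NO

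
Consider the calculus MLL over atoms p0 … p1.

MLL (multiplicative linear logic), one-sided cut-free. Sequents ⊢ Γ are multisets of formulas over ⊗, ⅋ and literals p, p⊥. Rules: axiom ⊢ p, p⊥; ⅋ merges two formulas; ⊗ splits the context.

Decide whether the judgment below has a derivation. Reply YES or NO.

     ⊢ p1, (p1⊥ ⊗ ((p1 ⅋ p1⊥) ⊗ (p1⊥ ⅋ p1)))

Derivation trace:
[⊗]  ⊢ p1, (p1⊥ ⊗ ((p1 ⅋ p1⊥) ⊗ (p1⊥ ⅋ p1)))
  [Ax]  ⊢ p1, p1⊥
  [⊗]  ⊢ ((p1 ⅋ p1⊥) ⊗ (p1⊥ ⅋ p1))
    [⅋]  ⊢ (p1 ⅋ p1⊥)
      [Ax]  ⊢ p1, p1⊥
    [⅋]  ⊢ (p1⊥ ⅋ p1)
      [Ax]  ⊢ p1, p1⊥

Result: YES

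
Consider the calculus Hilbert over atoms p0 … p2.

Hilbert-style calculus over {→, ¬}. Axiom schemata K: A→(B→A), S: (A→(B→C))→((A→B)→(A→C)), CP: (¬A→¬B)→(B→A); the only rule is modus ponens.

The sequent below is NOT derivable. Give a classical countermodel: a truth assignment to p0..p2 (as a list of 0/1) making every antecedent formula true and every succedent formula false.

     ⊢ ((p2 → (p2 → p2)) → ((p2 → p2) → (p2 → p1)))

Truth-table refutation:
  v=000: Γ:[] Δ:[((p2 → (p2 → p2)) → ((p2 → p2) → (p2 → p1)))=T] refutes=False
  v=001: Γ:[] Δ:[((p2 → (p2 → p2)) → ((p2 → p2) → (p2 → p1)))=F] refutes=True  ← countermodel

Result: [0, 0, 1]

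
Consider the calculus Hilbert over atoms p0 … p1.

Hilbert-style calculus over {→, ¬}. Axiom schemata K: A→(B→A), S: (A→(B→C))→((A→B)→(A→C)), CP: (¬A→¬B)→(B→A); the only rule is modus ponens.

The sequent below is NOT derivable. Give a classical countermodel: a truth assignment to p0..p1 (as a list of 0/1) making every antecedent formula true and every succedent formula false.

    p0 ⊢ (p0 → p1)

Enumerate valuations to refute Γ ⊢ Δ:
  v=00: Γ:[p0=F] Δ:[(p0 → p1)=T] refutes=False
  v=01: Γ:[p0=F] Δ:[(p0 → p1)=T] refutes=False
  v=10: Γ:[p0=T] Δ:[(p0 → p1)=F] refutes=True  ← countermodel

Result: [1, 0]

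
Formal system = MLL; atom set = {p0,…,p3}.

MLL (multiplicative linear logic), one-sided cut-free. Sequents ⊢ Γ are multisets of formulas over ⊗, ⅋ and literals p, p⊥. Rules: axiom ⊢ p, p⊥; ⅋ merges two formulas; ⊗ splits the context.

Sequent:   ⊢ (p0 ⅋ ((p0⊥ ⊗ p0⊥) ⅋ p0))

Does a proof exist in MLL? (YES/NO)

Derivation trace:
[⅋]  ⊢ (p0 ⅋ ((p0⊥ ⊗ p0⊥) ⅋ p0))
  [⅋]  ⊢ p0, ((p0⊥ ⊗ p0⊥) ⅋ p0)
    [⊗]  ⊢ p0, p0, (p0⊥ ⊗ p0⊥)
      [Ax]  ⊢ p0, p0⊥
      [Ax]  ⊢ p0, p0⊥

Result: YES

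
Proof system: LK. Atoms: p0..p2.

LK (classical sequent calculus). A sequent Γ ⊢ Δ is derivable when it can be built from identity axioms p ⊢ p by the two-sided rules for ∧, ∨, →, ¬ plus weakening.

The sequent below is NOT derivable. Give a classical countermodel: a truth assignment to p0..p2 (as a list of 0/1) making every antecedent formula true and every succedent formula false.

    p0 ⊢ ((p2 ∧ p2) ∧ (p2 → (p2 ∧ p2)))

Enumerate valuations to refute Γ ⊢ Δ:
  v=000: Γ:[p0=F] Δ:[((p2 ∧ p2) ∧ (p2 → (p2 ∧ p2)))=F] refutes=False
  v=001: Γ:[p0=F] Δ:[((p2 ∧ p2) ∧ (p2 → (p2 ∧ p2)))=T] refutes=False
  v=010: Γ:[p0=F] Δ:[((p2 ∧ p2) ∧ (p2 → (p2 ∧ p2)))=F] refutes=False
  v=011: Γ:[p0=F] Δ:[((p2 ∧ p2) ∧ (p2 → (p2 ∧ p2)))=T] refutes=False
  v=100: Γ:[p0=T] Δ:[((p2 ∧ p2) ∧ (p2 → (p2 ∧ p2)))=F] refutes=True  ← countermodel

Result: [1, 0, 0]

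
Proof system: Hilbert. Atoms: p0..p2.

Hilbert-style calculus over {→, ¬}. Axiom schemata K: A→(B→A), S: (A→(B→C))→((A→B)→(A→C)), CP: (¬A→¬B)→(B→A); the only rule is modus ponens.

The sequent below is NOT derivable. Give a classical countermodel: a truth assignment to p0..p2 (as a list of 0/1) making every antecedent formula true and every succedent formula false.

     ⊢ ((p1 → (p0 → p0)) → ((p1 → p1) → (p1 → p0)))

Search for a countermodel by truth-table:
  v=000: Γ:[] Δ:[((p1 → (p0 → p0)) → ((p1 → p1) → (p1 → p0)))=T] refutes=False
  v=001: Γ:[] Δ:[((p1 → (p0 → p0)) → ((p1 → p1) → (p1 → p0)))=T] refutes=False
  v=010: Γ:[] Δ:[((p1 → (p0 → p0)) → ((p1 → p1) → (p1 → p0)))=F] refutes=True  ← countermodel

Result: [0, 1, 0]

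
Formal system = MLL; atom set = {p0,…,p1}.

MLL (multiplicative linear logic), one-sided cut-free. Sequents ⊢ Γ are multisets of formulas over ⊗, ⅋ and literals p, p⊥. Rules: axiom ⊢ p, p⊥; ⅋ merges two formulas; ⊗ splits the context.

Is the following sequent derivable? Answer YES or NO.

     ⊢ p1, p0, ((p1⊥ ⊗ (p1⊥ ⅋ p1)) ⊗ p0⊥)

Derivation (root first):
[⊗]  ⊢ p1, p0, ((p1⊥ ⊗ (p1⊥ ⅋ p1)) ⊗ p0⊥)
  [⊗]  ⊢ p1, (p1⊥ ⊗ (p1⊥ ⅋ p1))
    [Ax]  ⊢ p1, p1⊥
    [⅋]  ⊢ (p1⊥ ⅋ p1)
      [Ax]  ⊢ p1, p1⊥
  [Ax]  ⊢ p0, p0⊥

Result: YES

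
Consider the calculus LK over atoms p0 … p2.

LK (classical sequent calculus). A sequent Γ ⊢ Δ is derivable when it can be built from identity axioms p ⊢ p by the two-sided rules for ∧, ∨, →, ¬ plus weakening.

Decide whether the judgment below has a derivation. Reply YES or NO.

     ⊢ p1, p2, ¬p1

Derivation (root first):
[¬R]  ⊢ p1, p2, ¬p1
  [WR] p1 ⊢ p1, p2
    [Ax] p1 ⊢ p1

Result: YES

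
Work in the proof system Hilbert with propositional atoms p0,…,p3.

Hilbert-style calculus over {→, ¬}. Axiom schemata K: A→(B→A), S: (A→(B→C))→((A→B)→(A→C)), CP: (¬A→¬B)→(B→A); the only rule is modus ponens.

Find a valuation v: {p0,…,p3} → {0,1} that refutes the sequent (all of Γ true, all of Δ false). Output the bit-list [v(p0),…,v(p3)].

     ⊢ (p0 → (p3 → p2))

Search for a countermodel by truth-table:
  v=0000: Γ:[] Δ:[(p0 → (p3 → p2))=T] refutes=False
  v=0001: Γ:[] Δ:[(p0 → (p3 → p2))=T] refutes=False
  v=0010: Γ:[] Δ:[(p0 → (p3 → p2))=T] refutes=False
  v=0011: Γ:[] Δ:[(p0 → (p3 → p2))=T] refutes=False
  v=0100: Γ:[] Δ:[(p0 → (p3 → p2))=T] refutes=False
  v=0101: Γ:[] Δ:[(p0 → (p3 → p2))=T] refutes=False
  v=0110: Γ:[] Δ:[(p0 → (p3 → p2))=T] refutes=False
  v=0111: Γ:[] Δ:[(p0 → (p3 → p2))=T] refutes=False
  v=1000: Γ:[] Δ:[(p0 → (p3 → p2))=T] refutes=False
  v=1001: Γ:[] Δ:[(p0 → (p3 → p2))=F] refutes=True  ← countermodel

Result: [1, 0, 0, 1]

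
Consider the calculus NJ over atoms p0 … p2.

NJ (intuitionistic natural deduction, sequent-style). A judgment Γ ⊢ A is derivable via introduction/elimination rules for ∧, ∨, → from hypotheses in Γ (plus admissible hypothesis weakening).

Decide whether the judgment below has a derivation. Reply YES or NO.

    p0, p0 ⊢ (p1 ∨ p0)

Derivation trace:
[Wk] p0, p0 ⊢ (p1 ∨ p0)
  [∨I₂] p0 ⊢ (p1 ∨ p0)
    [Ax] p0 ⊢ p0

Result: YES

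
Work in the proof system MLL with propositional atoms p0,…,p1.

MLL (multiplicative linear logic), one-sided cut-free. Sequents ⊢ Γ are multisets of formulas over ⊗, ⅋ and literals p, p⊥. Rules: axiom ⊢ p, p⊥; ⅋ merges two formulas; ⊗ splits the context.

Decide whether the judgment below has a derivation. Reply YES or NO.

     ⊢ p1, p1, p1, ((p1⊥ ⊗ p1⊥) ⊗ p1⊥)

Derivation trace:
[⊗]  ⊢ p1, p1, p1, ((p1⊥ ⊗ p1⊥) ⊗ p1⊥)
  [⊗]  ⊢ p1, p1, (p1⊥ ⊗ p1⊥)
    [Ax]  ⊢ p1, p1⊥
    [Ax]  ⊢ p1, p1⊥
  [Ax]  ⊢ p1, p1⊥

Result: YES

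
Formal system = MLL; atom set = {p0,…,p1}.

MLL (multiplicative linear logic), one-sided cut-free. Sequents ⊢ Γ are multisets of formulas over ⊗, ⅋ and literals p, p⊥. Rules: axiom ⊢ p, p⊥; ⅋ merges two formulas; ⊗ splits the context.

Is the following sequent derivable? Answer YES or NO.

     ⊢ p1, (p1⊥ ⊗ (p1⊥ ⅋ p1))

Derivation trace:
[⊗]  ⊢ p1, (p1⊥ ⊗ (p1⊥ ⅋ p1))
  [Ax]  ⊢ p1, p1⊥
  [⅋]  ⊢ (p1⊥ ⅋ p1)
    [Ax]  ⊢ p1, p1⊥

Result: YES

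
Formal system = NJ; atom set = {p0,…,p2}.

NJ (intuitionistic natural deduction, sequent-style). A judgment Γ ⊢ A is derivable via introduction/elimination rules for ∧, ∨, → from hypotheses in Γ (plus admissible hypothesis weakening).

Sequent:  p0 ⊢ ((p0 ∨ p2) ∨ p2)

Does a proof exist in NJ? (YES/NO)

Proof tree:
[∨I₁] p0 ⊢ ((p0 ∨ p2) ∨ p2)
  [∨I₁] p0 ⊢ (p0 ∨ p2)
    [Ax] p0 ⊢ p0

Result: YES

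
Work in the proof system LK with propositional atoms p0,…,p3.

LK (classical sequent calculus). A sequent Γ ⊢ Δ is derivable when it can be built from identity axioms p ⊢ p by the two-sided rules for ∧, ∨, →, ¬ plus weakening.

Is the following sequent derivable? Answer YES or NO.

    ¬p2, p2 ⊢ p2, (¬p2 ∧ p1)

Derivation (root first):
[∧R] ¬p2, p2 ⊢ p2, (¬p2 ∧ p1)
  [¬R]  ⊢ p2, ¬p2
    [Ax] p2 ⊢ p2
  [WR] p2, ¬p2 ⊢ p1
    [¬L] p2, ¬p2 ⊢ 
      [Ax] p2 ⊢ p2

Result: YES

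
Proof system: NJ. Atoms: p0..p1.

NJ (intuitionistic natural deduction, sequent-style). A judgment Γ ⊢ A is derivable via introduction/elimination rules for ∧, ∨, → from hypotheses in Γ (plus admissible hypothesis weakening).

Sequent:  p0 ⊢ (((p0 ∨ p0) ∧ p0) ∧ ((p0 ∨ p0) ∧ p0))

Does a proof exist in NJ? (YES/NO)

Derivation trace:
[∧I] p0 ⊢ (((p0 ∨ p0) ∧ p0) ∧ ((p0 ∨ p0) ∧ p0))
  [∧I] p0 ⊢ ((p0 ∨ p0) ∧ p0)
    [Wk] p0, p0 ⊢ (p0 ∨ p0)
      [∨I₁] p0 ⊢ (p0 ∨ p0)
        [Ax] p0 ⊢ p0
    [Ax] p0 ⊢ p0
  [∧I] p0 ⊢ ((p0 ∨ p0) ∧ p0)
    [Wk] p0, p0 ⊢ (p0 ∨ p0)
      [∨I₁] p0 ⊢ (p0 ∨ p0)
        [Ax] p0 ⊢ p0
    [Ax] p0 ⊢ p0

Result: YES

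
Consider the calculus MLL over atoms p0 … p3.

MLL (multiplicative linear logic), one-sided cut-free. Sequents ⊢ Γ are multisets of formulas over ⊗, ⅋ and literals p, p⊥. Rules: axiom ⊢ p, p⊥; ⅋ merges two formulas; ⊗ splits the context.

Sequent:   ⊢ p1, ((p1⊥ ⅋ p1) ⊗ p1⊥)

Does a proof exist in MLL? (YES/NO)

Derivation trace:
[⊗]  ⊢ p1, ((p1⊥ ⅋ p1) ⊗ p1⊥)
  [⅋]  ⊢ (p1⊥ ⅋ p1)
    [Ax]  ⊢ p1, p1⊥
  [Ax]  ⊢ p1, p1⊥

Result: YES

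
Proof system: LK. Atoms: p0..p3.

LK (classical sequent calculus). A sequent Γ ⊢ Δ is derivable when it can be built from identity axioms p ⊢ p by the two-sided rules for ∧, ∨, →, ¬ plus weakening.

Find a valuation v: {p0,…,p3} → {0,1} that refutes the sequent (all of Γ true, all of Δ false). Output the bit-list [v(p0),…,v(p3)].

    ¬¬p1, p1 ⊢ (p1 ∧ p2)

Truth-table refutation:
  v=0000: Γ:[¬¬p1=F, p1=F] Δ:[(p1 ∧ p2)=F] refutes=False
  v=0001: Γ:[¬¬p1=F, p1=F] Δ:[(p1 ∧ p2)=F] refutes=False
  v=0010: Γ:[¬¬p1=F, p1=F] Δ:[(p1 ∧ p2)=F] refutes=False
  v=0011: Γ:[¬¬p1=F, p1=F] Δ:[(p1 ∧ p2)=F] refutes=False
  v=0100: Γ:[¬¬p1=T, p1=T] Δ:[(p1 ∧ p2)=F] refutes=True  ← countermodel

Result: [0, 1, 0, 0]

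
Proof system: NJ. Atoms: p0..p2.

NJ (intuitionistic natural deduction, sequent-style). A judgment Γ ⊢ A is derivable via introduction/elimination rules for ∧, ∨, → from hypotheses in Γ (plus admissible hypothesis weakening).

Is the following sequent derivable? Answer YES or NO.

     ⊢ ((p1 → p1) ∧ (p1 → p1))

Derivation trace:
[∧I]  ⊢ ((p1 → p1) ∧ (p1 → p1))
  [→I]  ⊢ (p1 → p1)
    [Ax] p1 ⊢ p1
  [→I]  ⊢ (p1 → p1)
    [Ax] p1 ⊢ p1

Result: YES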